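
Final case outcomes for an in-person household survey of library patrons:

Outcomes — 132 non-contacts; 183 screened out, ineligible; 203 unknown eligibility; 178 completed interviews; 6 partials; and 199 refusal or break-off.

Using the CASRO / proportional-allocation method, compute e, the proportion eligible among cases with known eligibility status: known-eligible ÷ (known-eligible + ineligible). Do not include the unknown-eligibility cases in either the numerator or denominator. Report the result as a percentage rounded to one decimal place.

Known eligible: 178 + 6 + 199 + 132 = 515
e = 515 / (515 + 183) = 515 / 698 = 0.7378

73.8%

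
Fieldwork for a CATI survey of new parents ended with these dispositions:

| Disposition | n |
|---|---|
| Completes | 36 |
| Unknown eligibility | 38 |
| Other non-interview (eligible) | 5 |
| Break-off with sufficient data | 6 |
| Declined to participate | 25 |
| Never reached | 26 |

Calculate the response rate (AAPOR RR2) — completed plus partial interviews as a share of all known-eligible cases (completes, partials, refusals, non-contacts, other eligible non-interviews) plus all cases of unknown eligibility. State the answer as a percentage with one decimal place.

Numerator: 36 + 6 = 42
Denominator: 36 + 6 + 25 + 26 + 5 + 38 = 136
RR2 = 42 / 136 = 0.3088

30.9%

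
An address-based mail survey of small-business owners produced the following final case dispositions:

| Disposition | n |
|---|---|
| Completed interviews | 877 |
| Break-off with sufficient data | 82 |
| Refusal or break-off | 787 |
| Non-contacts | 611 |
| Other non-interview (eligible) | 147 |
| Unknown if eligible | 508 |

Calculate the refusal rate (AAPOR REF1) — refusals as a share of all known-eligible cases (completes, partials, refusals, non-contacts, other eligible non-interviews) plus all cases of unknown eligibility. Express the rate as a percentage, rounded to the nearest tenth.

Num = 787
Base = 877 + 82 + 787 + 611 + 147 + 508 = 3012
REF1 = 787 / 3012 = 0.2613

26.1%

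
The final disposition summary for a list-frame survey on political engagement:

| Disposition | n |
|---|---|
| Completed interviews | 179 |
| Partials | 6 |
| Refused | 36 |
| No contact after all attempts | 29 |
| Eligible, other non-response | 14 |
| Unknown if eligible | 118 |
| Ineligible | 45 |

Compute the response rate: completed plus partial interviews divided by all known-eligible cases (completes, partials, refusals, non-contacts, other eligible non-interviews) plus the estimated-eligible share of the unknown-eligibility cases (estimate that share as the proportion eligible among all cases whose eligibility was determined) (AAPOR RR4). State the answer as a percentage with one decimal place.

Num: 179 + 6 = 185
Eligible (known): 179 + 6 + 36 + 29 + 14 = 264
e = 264 / (264 + 45) = 264 / 309 = 0.8544
Eligible share of unknowns: 0.8544 × 118 = 100.82
Denominator: 264 + 100.82 = 364.82
RR4 = 185 / 364.82 = 0.5071

50.7%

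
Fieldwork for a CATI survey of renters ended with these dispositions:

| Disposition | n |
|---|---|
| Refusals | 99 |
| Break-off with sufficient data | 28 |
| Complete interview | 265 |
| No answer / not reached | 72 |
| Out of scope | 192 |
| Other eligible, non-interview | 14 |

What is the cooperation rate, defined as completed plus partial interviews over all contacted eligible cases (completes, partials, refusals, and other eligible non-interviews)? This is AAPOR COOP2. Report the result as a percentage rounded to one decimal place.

Numerator: 265 + 28 = 293
Denom: 265 + 28 + 99 + 14 = 406
COOP2 = 293 / 406 = 0.7217

72.2%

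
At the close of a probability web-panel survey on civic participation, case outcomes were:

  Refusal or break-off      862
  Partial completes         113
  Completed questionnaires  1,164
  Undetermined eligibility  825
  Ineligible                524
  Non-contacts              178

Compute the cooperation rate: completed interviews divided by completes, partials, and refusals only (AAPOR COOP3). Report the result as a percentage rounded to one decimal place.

Num → 1164
Base → 1164 + 113 + 862 = 2139
COOP3 = 1164 / 2139 = 0.5442

54.4%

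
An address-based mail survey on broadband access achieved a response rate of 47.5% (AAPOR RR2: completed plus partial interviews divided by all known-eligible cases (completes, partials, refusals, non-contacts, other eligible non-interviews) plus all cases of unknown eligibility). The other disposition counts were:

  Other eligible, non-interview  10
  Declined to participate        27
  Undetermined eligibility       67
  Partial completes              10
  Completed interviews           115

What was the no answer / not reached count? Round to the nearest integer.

Num: 115 + 10 = 125
RR2 = 125 / D = 0.475
D = 125 / 0.475 = 263.2
Rest of base = 229
no answer / not reached = 263.2 − 229 ≈ 34

34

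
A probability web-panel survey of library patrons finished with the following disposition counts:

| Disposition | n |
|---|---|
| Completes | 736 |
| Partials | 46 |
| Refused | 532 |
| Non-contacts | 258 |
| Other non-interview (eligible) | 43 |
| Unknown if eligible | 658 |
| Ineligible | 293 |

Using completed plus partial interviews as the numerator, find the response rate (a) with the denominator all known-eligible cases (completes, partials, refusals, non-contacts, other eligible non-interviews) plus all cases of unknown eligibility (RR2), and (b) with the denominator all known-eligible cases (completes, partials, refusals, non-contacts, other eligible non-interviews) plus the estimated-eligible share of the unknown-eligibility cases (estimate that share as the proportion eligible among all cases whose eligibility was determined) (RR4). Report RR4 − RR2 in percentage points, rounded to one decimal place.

1.6

Num = 736 + 46 = 782
Denominator = 736 + 46 + 532 + 258 + 43 + 658 = 2273
RR2 = 782 / 2273 = 0.3440
Eligible (known) = 736 + 46 + 532 + 258 + 43 = 1615
e = 1615 / (1615 + 293) = 1615 / 1908 = 0.8464
Estimated eligible among unknowns = 0.8464 × 658 = 556.93
Denominator = 1615 + 556.93 = 2171.93
RR4 = 782 / 2171.93 = 0.3600
Difference = 36.00 − 34.40 = 1.60 percentage points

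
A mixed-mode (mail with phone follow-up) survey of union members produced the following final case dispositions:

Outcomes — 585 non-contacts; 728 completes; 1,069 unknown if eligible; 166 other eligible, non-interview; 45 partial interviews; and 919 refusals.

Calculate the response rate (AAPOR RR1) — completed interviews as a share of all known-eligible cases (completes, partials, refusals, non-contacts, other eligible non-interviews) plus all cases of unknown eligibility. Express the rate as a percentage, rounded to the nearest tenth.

Top: 728
Denom: 728 + 45 + 919 + 585 + 166 + 1069 = 3512
RR1 = 728 / 3512 = 0.2073

20.7%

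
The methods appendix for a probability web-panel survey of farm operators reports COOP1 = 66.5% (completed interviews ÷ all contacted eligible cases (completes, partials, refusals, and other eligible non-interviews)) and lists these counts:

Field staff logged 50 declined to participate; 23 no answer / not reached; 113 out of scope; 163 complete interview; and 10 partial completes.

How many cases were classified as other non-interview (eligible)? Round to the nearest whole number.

COOP1 = 163 / D = 0.665
D = 163 / 0.665 = 245.1
Other denominator terms total 223
other non-interview (eligible) = 245.1 − 223 ≈ 22

22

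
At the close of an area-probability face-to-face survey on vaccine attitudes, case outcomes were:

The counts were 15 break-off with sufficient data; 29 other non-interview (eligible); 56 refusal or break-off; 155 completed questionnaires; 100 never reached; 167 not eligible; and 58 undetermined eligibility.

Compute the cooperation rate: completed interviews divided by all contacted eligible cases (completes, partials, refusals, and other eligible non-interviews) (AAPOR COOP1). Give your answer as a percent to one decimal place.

Numerator: 155
Denominator: 155 + 15 + 56 + 29 = 255
COOP1 = 155 / 255 = 0.6078

60.8%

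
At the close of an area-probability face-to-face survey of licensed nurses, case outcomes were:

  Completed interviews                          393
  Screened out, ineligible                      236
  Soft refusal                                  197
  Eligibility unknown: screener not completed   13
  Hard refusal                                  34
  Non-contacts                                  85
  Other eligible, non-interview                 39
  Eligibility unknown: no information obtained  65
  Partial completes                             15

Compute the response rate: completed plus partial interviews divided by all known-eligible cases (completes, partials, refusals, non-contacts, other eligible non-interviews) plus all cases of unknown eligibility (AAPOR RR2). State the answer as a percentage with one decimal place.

Refusal or break-off = 34 + 197 = 231
Unknown if eligible = 13 + 65 = 78
Numerator → 393 + 15 = 408
Denom → 393 + 15 + 231 + 85 + 39 + 78 = 841
RR2 = 408 / 841 = 0.4851

48.5%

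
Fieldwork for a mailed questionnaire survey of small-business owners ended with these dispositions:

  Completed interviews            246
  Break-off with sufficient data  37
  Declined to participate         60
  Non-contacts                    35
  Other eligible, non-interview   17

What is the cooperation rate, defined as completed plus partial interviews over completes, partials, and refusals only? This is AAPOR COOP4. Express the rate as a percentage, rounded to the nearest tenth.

Top → 246 + 37 = 283
Base → 246 + 37 + 60 = 343
COOP4 = 283 / 343 = 0.8251

82.5%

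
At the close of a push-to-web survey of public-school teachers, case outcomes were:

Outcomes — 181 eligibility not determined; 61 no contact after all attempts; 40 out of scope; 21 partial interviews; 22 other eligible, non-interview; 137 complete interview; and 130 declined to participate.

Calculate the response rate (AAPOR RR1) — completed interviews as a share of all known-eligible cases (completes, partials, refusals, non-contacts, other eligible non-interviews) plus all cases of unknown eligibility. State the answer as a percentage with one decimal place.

Numerator: 137
Denominator: 137 + 21 + 130 + 61 + 22 + 181 = 552
RR1 = 137 / 552 = 0.2482

24.8%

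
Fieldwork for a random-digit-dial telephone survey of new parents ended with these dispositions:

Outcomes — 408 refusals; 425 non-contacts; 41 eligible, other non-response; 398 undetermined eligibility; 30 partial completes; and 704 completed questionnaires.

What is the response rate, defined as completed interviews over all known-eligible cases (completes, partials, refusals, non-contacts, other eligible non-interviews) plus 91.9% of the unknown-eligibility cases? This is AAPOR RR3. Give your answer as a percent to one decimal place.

35.7%

Numerator = 704
Known eligible = 704 + 30 + 408 + 425 + 41 = 1608
Eligible share of unknowns = 0.9190 × 398 = 365.76
Base = 1608 + 365.76 = 1973.76
RR3 = 704 / 1973.76 = 0.3567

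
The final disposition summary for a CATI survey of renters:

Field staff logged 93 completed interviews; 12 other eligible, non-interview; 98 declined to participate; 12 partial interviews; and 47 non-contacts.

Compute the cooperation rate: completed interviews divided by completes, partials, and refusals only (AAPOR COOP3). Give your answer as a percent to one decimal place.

Num = 93
Denom = 93 + 12 + 98 = 203
COOP3 = 93 / 203 = 0.4581

45.8%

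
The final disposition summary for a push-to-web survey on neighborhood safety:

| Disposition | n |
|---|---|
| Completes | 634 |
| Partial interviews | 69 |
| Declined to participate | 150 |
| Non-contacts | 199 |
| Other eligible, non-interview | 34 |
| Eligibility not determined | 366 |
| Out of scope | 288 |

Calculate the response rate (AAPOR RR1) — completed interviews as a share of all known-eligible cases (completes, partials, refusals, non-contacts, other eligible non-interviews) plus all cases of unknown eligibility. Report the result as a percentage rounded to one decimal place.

Top → 634
Base → 634 + 69 + 150 + 199 + 34 + 366 = 1452
RR1 = 634 / 1452 = 0.4366

43.7%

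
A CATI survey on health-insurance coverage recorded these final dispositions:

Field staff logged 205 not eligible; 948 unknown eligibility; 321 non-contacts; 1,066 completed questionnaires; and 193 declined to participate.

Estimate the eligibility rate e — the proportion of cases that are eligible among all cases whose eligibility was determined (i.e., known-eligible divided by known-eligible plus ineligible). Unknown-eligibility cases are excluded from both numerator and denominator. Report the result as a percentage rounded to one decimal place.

Known eligible → 1066 + 193 + 321 = 1580
e = 1580 / (1580 + 205) = 1580 / 1785 = 0.8852

88.5%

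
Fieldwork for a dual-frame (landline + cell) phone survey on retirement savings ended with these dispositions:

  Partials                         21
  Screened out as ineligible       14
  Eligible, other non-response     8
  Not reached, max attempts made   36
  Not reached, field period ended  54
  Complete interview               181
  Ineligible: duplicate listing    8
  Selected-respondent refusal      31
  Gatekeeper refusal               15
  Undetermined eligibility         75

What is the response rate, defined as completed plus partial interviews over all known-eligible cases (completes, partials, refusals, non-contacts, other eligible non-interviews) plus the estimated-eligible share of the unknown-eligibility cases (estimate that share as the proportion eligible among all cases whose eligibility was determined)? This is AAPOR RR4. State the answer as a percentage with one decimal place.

Refused = 15 + 31 = 46
Never reached = 54 + 36 = 90
Not eligible = 14 + 8 = 22
Numerator → 181 + 21 = 202
Determined eligible → 181 + 21 + 46 + 90 + 8 = 346
e = 346 / (346 + 22) = 346 / 368 = 0.9402
Estimated eligible among unknowns → 0.9402 × 75 = 70.52
Denominator → 346 + 70.52 = 416.52
RR4 = 202 / 416.52 = 0.4850

48.5%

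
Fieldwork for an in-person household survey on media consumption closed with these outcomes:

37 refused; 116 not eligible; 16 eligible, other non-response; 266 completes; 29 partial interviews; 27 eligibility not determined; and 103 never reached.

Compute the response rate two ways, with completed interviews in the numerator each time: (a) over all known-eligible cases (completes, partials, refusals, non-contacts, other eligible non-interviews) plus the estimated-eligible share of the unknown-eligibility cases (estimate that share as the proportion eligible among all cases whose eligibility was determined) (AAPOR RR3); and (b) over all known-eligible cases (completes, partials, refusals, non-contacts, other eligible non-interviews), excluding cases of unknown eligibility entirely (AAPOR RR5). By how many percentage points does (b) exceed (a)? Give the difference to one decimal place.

2.7

Numerator → 266
Determined eligible → 266 + 29 + 37 + 103 + 16 = 451
e = 451 / (451 + 116) = 451 / 567 = 0.7954
Eligible share of unknowns → 0.7954 × 27 = 21.48
Denom → 451 + 21.48 = 472.48
RR3 = 266 / 472.48 = 0.5630
Denom → 266 + 29 + 37 + 103 + 16 = 451
RR5 = 266 / 451 = 0.5898
Difference = 58.98 − 56.30 = 2.68 percentage points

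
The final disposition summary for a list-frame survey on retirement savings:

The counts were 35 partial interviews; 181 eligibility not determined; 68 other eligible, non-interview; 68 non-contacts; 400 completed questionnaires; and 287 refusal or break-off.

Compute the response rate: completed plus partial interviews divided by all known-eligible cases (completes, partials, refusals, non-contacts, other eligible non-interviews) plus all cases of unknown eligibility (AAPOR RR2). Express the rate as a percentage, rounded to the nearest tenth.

41.9%

Numerator: 400 + 35 = 435
Denominator: 400 + 35 + 287 + 68 + 68 + 181 = 1039
RR2 = 435 / 1039 = 0.4187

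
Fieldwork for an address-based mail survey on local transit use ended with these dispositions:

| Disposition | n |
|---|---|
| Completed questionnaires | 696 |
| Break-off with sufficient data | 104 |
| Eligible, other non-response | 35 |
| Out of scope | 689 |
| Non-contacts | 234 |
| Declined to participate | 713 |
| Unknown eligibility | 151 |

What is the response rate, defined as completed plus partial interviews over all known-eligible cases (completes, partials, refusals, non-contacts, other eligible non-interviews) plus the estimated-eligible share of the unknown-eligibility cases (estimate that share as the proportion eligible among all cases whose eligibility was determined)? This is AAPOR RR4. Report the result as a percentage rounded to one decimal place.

42.3%

Numerator: 696 + 104 = 800
Determined eligible: 696 + 104 + 713 + 234 + 35 = 1782
e = 1782 / (1782 + 689) = 1782 / 2471 = 0.7212
e × U: 0.7212 × 151 = 108.90
Denominator: 1782 + 108.90 = 1890.90
RR4 = 800 / 1890.90 = 0.4231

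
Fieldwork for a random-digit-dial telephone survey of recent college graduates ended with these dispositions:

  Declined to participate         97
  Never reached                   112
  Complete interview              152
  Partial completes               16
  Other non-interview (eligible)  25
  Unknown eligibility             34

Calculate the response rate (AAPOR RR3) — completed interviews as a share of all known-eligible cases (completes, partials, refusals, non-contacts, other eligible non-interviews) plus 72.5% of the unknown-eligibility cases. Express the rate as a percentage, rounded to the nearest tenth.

35.6%

Top → 152
Known eligible → 152 + 16 + 97 + 112 + 25 = 402
e × U → 0.7250 × 34 = 24.65
Base → 402 + 24.65 = 426.65
RR3 = 152 / 426.65 = 0.3563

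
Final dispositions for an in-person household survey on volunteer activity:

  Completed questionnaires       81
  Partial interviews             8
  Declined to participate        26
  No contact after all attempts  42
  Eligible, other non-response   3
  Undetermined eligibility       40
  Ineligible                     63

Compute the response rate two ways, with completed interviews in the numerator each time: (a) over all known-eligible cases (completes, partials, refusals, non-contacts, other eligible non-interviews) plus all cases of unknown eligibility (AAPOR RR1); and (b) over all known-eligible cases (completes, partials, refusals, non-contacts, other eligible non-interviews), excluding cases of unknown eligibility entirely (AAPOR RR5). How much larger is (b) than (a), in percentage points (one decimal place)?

10.1

Num = 81
Denom = 81 + 8 + 26 + 42 + 3 + 40 = 200
RR1 = 81 / 200 = 0.4050
Denom = 81 + 8 + 26 + 42 + 3 = 160
RR5 = 81 / 160 = 0.5062
Difference = 50.62 − 40.50 = 10.12 percentage points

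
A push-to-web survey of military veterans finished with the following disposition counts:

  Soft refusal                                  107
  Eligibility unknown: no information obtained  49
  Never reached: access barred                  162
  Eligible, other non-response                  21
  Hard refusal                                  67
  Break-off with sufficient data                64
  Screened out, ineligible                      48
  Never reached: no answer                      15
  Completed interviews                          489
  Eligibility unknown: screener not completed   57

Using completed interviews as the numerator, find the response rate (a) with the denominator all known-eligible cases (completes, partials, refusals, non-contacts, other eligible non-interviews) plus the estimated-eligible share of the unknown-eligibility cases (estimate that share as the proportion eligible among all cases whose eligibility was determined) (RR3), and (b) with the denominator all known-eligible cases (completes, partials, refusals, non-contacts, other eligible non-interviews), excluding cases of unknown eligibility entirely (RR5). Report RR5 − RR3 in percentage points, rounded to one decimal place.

5.2

Declined to participate = 67 + 107 = 174
No contact after all attempts = 15 + 162 = 177
Unknown eligibility = 57 + 49 = 106
Num = 489
Eligible (known) = 489 + 64 + 174 + 177 + 21 = 925
e = 925 / (925 + 48) = 925 / 973 = 0.9507
Estimated eligible among unknowns = 0.9507 × 106 = 100.77
Denominator = 925 + 100.77 = 1025.77
RR3 = 489 / 1025.77 = 0.4767
Denominator = 489 + 64 + 174 + 177 + 21 = 925
RR5 = 489 / 925 = 0.5286
Difference = 52.86 − 47.67 = 5.19 percentage points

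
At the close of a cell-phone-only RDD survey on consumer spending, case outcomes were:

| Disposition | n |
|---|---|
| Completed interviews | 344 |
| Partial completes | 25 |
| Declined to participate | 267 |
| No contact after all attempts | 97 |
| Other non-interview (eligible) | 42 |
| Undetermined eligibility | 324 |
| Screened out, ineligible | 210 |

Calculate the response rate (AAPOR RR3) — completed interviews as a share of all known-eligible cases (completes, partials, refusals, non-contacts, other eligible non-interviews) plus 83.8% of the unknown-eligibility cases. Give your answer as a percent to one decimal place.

32.9%

Num → 344
Determined eligible → 344 + 25 + 267 + 97 + 42 = 775
Eligible share of unknowns → 0.8380 × 324 = 271.51
Base → 775 + 271.51 = 1046.51
RR3 = 344 / 1046.51 = 0.3287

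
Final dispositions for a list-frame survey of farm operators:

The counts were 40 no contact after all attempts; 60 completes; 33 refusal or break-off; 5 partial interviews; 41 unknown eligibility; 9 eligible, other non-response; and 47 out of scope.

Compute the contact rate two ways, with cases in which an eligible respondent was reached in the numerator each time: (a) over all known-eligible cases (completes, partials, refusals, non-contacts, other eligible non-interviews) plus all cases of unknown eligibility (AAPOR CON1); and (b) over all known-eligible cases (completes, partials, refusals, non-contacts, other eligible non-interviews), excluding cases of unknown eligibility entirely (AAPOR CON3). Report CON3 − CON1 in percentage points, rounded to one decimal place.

15.9

Num: 60 + 5 + 33 + 9 = 107
Denominator: 60 + 5 + 33 + 40 + 9 + 41 = 188
CON1 = 107 / 188 = 0.5691
Denominator: 60 + 5 + 33 + 40 + 9 = 147
CON3 = 107 / 147 = 0.7279
Difference = 72.79 − 56.91 = 15.88 percentage points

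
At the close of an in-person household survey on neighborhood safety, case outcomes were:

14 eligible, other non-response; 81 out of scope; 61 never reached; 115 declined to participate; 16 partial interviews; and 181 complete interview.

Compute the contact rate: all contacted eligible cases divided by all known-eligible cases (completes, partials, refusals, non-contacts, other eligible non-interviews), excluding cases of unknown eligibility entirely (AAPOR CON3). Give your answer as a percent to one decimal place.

84.2%

Numerator: 181 + 16 + 115 + 14 = 326
Denominator: 181 + 16 + 115 + 61 + 14 = 387
CON3 = 326 / 387 = 0.8424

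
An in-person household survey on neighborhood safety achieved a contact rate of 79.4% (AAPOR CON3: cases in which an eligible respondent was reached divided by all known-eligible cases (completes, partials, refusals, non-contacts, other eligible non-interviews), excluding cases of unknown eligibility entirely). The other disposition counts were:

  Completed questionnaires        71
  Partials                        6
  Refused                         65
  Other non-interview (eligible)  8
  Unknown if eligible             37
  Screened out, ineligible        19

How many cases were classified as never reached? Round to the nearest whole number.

Numerator: 71 + 6 + 65 + 8 = 150
CON3 = 150 / D = 0.794
D = 150 / 0.794 = 188.9
Other denominator terms total 150
never reached = 188.9 − 150 ≈ 39

39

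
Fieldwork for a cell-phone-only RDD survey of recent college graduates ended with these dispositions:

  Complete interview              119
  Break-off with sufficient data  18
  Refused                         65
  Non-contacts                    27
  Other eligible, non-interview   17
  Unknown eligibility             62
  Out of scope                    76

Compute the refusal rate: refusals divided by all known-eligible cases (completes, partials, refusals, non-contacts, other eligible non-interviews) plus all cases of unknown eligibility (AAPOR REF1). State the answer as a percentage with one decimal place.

21.1%

Top: 65
Base: 119 + 18 + 65 + 27 + 17 + 62 = 308
REF1 = 65 / 308 = 0.2110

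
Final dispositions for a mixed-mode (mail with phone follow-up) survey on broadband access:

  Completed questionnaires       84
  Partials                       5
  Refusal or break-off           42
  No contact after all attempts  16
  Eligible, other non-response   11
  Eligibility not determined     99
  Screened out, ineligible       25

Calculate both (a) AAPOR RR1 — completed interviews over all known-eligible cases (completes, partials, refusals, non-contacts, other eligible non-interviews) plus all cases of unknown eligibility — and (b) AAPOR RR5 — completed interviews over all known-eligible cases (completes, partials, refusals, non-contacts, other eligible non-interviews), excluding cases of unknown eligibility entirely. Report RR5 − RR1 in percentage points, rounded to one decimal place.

Numerator = 84
Denominator = 84 + 5 + 42 + 16 + 11 + 99 = 257
RR1 = 84 / 257 = 0.3268
Denominator = 84 + 5 + 42 + 16 + 11 = 158
RR5 = 84 / 158 = 0.5316
Difference = 53.16 − 32.68 = 20.48 percentage points

20.5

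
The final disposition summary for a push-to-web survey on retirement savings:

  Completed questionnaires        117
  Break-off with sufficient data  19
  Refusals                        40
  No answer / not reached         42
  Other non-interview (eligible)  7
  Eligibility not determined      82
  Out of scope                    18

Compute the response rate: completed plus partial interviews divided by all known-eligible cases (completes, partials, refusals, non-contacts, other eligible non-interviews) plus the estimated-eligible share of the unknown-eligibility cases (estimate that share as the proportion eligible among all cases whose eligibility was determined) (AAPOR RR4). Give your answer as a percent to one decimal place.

Num = 117 + 19 = 136
Known eligible = 117 + 19 + 40 + 42 + 7 = 225
e = 225 / (225 + 18) = 225 / 243 = 0.9259
Estimated eligible among unknowns = 0.9259 × 82 = 75.92
Denominator = 225 + 75.92 = 300.92
RR4 = 136 / 300.92 = 0.4519

45.2%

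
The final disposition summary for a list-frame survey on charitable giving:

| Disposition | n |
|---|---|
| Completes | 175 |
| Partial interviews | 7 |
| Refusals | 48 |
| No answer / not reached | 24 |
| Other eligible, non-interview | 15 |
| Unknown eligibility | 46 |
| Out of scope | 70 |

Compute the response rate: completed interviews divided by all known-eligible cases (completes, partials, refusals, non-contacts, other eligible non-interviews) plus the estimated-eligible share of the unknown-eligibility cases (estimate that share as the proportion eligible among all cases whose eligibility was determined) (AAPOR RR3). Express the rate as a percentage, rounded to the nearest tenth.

Numerator → 175
Eligible (known) → 175 + 7 + 48 + 24 + 15 = 269
e = 269 / (269 + 70) = 269 / 339 = 0.7935
e × U → 0.7935 × 46 = 36.50
Denominator → 269 + 36.50 = 305.50
RR3 = 175 / 305.50 = 0.5728

57.3%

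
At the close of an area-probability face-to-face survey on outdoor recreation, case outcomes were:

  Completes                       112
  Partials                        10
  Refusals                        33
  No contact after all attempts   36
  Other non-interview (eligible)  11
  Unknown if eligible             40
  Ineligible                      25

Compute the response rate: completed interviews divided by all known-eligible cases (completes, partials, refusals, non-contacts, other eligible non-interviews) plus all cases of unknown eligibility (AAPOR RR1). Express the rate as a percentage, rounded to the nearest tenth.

46.3%

Num: 112
Denom: 112 + 10 + 33 + 36 + 11 + 40 = 242
RR1 = 112 / 242 = 0.4628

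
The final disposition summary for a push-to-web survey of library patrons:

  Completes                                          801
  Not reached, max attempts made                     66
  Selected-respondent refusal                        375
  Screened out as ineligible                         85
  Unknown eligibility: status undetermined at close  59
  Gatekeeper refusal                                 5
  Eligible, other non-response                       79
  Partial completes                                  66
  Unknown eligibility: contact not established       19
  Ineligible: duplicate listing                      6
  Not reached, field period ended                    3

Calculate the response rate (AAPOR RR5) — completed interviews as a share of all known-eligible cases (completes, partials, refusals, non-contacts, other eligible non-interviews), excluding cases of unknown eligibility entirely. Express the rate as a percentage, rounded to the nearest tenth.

Refusals = 5 + 375 = 380
No contact after all attempts = 3 + 66 = 69
Unknown if eligible = 19 + 59 = 78
Not eligible = 85 + 6 = 91
Numerator: 801
Denominator: 801 + 66 + 380 + 69 + 79 = 1395
RR5 = 801 / 1395 = 0.5742

57.4%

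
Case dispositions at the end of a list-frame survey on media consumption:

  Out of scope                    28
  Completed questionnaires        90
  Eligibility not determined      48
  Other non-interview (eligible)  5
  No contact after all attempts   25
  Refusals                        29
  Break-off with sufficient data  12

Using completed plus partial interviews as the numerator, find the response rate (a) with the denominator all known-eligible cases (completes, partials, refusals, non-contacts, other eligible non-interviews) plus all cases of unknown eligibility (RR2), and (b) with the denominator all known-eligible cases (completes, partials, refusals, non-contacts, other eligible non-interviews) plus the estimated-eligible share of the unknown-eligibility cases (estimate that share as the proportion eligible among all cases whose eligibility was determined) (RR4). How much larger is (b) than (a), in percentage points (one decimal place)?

Top → 90 + 12 = 102
Denominator → 90 + 12 + 29 + 25 + 5 + 48 = 209
RR2 = 102 / 209 = 0.4880
Determined eligible → 90 + 12 + 29 + 25 + 5 = 161
e = 161 / (161 + 28) = 161 / 189 = 0.8519
Eligible share of unknowns → 0.8519 × 48 = 40.89
Denominator → 161 + 40.89 = 201.89
RR4 = 102 / 201.89 = 0.5052
Difference = 50.52 − 48.80 = 1.72 percentage points

1.7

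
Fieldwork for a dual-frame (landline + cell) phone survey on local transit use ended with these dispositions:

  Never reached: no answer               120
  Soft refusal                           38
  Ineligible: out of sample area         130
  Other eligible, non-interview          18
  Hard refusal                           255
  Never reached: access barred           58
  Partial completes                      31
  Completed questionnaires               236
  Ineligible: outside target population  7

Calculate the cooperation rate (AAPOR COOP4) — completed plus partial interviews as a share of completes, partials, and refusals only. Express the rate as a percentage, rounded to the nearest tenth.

Declined to participate = 255 + 38 = 293
Never reached = 120 + 58 = 178
Ineligible = 7 + 130 = 137
Numerator → 236 + 31 = 267
Denom → 236 + 31 + 293 = 560
COOP4 = 267 / 560 = 0.4768

47.7%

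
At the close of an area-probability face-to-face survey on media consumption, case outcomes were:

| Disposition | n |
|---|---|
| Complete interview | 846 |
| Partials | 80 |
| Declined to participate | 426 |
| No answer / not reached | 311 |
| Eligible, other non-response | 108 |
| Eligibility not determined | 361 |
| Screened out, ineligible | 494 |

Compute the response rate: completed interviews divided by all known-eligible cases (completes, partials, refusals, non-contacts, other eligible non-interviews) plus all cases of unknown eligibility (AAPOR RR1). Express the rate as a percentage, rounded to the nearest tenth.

39.7%

Numerator = 846
Base = 846 + 80 + 426 + 311 + 108 + 361 = 2132
RR1 = 846 / 2132 = 0.3968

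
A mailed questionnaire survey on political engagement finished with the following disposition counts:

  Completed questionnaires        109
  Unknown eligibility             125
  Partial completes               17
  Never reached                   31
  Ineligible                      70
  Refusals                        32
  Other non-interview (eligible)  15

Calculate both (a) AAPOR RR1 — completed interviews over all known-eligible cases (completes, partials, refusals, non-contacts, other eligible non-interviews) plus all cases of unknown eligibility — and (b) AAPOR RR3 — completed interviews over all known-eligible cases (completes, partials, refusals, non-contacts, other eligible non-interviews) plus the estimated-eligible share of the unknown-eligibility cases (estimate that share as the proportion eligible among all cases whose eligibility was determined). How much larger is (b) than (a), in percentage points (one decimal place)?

Top = 109
Base = 109 + 17 + 32 + 31 + 15 + 125 = 329
RR1 = 109 / 329 = 0.3313
Known eligible = 109 + 17 + 32 + 31 + 15 = 204
e = 204 / (204 + 70) = 204 / 274 = 0.7445
Estimated eligible among unknowns = 0.7445 × 125 = 93.06
Base = 204 + 93.06 = 297.06
RR3 = 109 / 297.06 = 0.3669
Difference = 36.69 − 33.13 = 3.56 percentage points

3.6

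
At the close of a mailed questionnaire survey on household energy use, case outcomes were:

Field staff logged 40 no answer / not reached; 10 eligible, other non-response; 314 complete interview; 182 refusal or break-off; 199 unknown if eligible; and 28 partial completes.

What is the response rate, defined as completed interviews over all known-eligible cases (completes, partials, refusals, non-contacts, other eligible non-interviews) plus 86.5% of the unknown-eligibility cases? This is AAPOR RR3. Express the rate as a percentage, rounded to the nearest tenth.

Top → 314
Known eligible → 314 + 28 + 182 + 40 + 10 = 574
Eligible share of unknowns → 0.8650 × 199 = 172.13
Base → 574 + 172.13 = 746.13
RR3 = 314 / 746.13 = 0.4208

42.1%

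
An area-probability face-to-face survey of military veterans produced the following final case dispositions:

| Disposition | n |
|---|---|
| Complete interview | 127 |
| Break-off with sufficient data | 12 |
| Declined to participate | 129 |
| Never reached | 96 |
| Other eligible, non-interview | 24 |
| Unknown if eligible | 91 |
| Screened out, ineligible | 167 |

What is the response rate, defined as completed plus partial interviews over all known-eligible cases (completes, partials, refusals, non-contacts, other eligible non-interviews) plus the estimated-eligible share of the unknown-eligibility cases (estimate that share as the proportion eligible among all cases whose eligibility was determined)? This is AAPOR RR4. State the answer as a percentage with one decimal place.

30.8%

Numerator → 127 + 12 = 139
Eligible (known) → 127 + 12 + 129 + 96 + 24 = 388
e = 388 / (388 + 167) = 388 / 555 = 0.6991
e × U → 0.6991 × 91 = 63.62
Denom → 388 + 63.62 = 451.62
RR4 = 139 / 451.62 = 0.3078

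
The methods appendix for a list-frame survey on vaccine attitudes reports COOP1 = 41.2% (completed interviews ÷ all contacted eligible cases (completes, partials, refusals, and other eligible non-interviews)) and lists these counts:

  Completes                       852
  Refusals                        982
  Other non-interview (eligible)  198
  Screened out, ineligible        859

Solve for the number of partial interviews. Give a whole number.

36

COOP1 = 852 / D = 0.412
D = 852 / 0.412 = 2068.0
Rest of base = 2032
partial interviews = 2068.0 − 2032 ≈ 36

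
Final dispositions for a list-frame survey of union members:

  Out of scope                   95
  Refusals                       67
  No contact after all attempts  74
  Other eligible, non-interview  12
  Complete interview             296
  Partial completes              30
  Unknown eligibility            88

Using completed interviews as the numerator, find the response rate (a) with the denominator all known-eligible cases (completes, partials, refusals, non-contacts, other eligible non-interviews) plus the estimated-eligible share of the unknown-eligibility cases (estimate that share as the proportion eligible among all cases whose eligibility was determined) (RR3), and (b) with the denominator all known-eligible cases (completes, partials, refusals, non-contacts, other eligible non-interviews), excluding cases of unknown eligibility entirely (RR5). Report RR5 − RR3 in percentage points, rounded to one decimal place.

Num = 296
Known eligible = 296 + 30 + 67 + 74 + 12 = 479
e = 479 / (479 + 95) = 479 / 574 = 0.8345
Estimated eligible among unknowns = 0.8345 × 88 = 73.44
Denom = 479 + 73.44 = 552.44
RR3 = 296 / 552.44 = 0.5358
Denom = 296 + 30 + 67 + 74 + 12 = 479
RR5 = 296 / 479 = 0.6180
Difference = 61.80 − 53.58 = 8.22 percentage points

8.2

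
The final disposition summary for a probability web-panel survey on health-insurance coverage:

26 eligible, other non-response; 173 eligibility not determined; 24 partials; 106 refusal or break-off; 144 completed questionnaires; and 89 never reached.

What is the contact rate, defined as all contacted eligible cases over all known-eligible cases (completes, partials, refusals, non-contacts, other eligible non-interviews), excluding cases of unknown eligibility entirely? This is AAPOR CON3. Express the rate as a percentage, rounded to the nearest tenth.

Top → 144 + 24 + 106 + 26 = 300
Denom → 144 + 24 + 106 + 89 + 26 = 389
CON3 = 300 / 389 = 0.7712

77.1%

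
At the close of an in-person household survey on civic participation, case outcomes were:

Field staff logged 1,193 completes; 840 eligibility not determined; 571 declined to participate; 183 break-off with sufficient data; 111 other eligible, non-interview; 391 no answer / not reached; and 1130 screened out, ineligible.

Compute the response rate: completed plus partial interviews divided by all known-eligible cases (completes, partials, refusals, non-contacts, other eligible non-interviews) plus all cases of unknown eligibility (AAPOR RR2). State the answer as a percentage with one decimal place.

Numerator → 1193 + 183 = 1376
Base → 1193 + 183 + 571 + 391 + 111 + 840 = 3289
RR2 = 1376 / 3289 = 0.4184

41.8%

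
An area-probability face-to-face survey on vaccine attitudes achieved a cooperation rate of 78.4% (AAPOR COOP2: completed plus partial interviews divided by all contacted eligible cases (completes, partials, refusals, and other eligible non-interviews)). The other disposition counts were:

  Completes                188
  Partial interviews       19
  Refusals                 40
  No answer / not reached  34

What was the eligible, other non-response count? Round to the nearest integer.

17

Num → 188 + 19 = 207
COOP2 = 207 / D = 0.784
D = 207 / 0.784 = 264.0
Rest of base = 247
eligible, other non-response = 264.0 − 247 ≈ 17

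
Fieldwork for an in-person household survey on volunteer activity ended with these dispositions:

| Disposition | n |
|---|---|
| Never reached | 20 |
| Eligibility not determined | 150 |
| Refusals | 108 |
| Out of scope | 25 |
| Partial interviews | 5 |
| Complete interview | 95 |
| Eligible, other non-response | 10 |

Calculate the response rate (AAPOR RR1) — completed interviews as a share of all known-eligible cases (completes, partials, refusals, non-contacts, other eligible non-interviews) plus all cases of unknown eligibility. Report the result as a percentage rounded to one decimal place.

Top = 95
Base = 95 + 5 + 108 + 20 + 10 + 150 = 388
RR1 = 95 / 388 = 0.2448

24.5%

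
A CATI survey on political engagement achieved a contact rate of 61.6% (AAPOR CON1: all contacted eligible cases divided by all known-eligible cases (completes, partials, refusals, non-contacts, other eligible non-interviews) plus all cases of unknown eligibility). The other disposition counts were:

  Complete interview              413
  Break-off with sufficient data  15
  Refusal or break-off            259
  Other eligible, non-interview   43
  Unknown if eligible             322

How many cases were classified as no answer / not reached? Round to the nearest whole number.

Num = 413 + 15 + 259 + 43 = 730
CON1 = 730 / D = 0.616
D = 730 / 0.616 = 1185.1
Rest of base = 1052
no answer / not reached = 1185.1 − 1052 ≈ 133

133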